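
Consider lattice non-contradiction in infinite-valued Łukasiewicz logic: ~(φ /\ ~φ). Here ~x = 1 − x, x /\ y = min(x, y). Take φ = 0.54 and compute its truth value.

~φ = 1 − 0.54 = 0.46
φ /\ ~φ = min(0.54, 0.46) = 0.46
~(φ /\ ~φ) = 1 − 0.46 = 0.54
(The value 0.54 < 1 shows this instance is not satisfied; not a Ł∞-tautology — its value is 1 − min(a, 1−a).)

0.54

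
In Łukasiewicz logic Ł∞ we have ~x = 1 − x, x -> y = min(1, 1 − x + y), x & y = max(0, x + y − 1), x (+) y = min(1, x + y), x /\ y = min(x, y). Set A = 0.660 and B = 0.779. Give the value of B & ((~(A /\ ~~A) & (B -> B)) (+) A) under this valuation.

0.779

~A = 1 − 0.660 = 0.340
~~A = 1 − 0.340 = 0.660
A /\ ~~A = min(0.660, 0.660) = 0.660
~(A /\ ~~A) = 1 − 0.660 = 0.340
B -> B = min(1, 1 − 0.779 + 0.779) = min(1, 1.000) = 1.000
~(A /\ ~~A) & (B -> B) = max(0, 0.340 + 1.000 − 1) = max(0, 0.340) = 0.340
(~(A /\ ~~A) & (B -> B)) (+) A = min(1, 0.340 + 0.660) = min(1, 1.000) = 1.000
B & ((~(A /\ ~~A) & (B -> B)) (+) A) = max(0, 0.779 + 1.000 − 1) = max(0, 0.779) = 0.779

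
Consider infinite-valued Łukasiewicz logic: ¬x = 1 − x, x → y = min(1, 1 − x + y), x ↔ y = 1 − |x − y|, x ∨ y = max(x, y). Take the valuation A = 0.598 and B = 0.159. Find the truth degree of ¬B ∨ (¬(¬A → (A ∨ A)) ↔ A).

0.841

¬B = 1 − 0.159 = 0.841
¬A = 1 − 0.598 = 0.402
A ∨ A = max(0.598, 0.598) = 0.598
¬A → (A ∨ A) = min(1, 1 − 0.402 + 0.598) = min(1, 1.196) = 1.000
¬(¬A → (A ∨ A)) = 1 − 1.000 = 0.000
¬(¬A → (A ∨ A)) ↔ A = 1 − |0.000 − 0.598| = 1 − 0.598 = 0.402
¬B ∨ (¬(¬A → (A ∨ A)) ↔ A) = max(0.841, 0.402) = 0.841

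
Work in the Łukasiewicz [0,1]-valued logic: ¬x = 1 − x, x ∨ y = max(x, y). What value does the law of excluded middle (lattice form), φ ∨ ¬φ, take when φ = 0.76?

0.76

¬φ = 1 − 0.76 = 0.24
φ ∨ ¬φ = max(0.76, 0.24) = 0.76
(The value 0.76 < 1 shows this instance is not satisfied; not a Ł∞-tautology — its value is max(a, 1−a).)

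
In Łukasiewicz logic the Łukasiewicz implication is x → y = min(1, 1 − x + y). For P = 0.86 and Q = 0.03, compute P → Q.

0.17

P → Q = min(1, 1 − 0.86 + 0.03) = min(1, 0.17) = 0.17
For comparison, the Gödel implication (1 if x ≤ y else y) would give 0.03.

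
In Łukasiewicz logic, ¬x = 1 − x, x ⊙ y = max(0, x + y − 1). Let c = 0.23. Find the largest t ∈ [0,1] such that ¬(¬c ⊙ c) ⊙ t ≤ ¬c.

¬c = 1 − 0.23 = 0.77
¬c ⊙ c = max(0, 0.77 + 0.23 − 1) = max(0, 0.00) = 0.00
¬(¬c ⊙ c) = 1 − 0.00 = 1.00
So the left factor is ¬(¬c ⊙ c) = 1.00.
So the right-hand bound is ¬c = 0.77.
The residuum of the Łukasiewicz t-norm gives the supremum: min(1, 1 − 1.00 + 0.77).
1 − 1.00 + 0.77 = 0.77, so t = min(1, 0.77) = 0.77.
Check: 1.00 ⊙ 0.77 = max(0, 0.77) = 0.77 ≤ 0.77.

0.77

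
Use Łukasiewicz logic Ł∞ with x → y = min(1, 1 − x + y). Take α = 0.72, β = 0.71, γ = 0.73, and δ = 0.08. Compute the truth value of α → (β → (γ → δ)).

γ → δ = min(1, 1 − 0.73 + 0.08) = min(1, 0.35) = 0.35
β → (γ → δ) = min(1, 1 − 0.71 + 0.35) = min(1, 0.64) = 0.64
α → (β → (γ → δ)) = min(1, 1 − 0.72 + 0.64) = min(1, 0.92) = 0.92

0.92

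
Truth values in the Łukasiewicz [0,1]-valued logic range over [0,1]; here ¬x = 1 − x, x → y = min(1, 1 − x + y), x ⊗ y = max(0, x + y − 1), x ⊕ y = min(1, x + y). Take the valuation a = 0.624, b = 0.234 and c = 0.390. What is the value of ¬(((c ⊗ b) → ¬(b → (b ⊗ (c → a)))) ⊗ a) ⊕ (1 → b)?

c ⊗ b = max(0, 0.390 + 0.234 − 1) = max(0, -0.376) = 0.000
c → a = min(1, 1 − 0.390 + 0.624) = min(1, 1.234) = 1.000
b ⊗ (c → a) = max(0, 0.234 + 1.000 − 1) = max(0, 0.234) = 0.234
b → (b ⊗ (c → a)) = min(1, 1 − 0.234 + 0.234) = min(1, 1.000) = 1.000
¬(b → (b ⊗ (c → a))) = 1 − 1.000 = 0.000
(c ⊗ b) → ¬(b → (b ⊗ (c → a))) = min(1, 1 − 0.000 + 0.000) = min(1, 1.000) = 1.000
((c ⊗ b) → ¬(b → (b ⊗ (c → a)))) ⊗ a = max(0, 1.000 + 0.624 − 1) = max(0, 0.624) = 0.624
¬(((c ⊗ b) → ¬(b → (b ⊗ (c → a)))) ⊗ a) = 1 − 0.624 = 0.376
1 → b = min(1, 1 − 1.000 + 0.234) = min(1, 0.234) = 0.234
¬(((c ⊗ b) → ¬(b → (b ⊗ (c → a)))) ⊗ a) ⊕ (1 → b) = min(1, 0.376 + 0.234) = min(1, 0.610) = 0.610

0.610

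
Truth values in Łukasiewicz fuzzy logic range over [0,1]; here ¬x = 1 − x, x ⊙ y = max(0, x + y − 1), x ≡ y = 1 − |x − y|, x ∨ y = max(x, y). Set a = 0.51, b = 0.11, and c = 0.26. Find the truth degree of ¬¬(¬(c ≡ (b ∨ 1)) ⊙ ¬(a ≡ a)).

0.00

b ∨ 1 = max(0.11, 1.00) = 1.00
c ≡ (b ∨ 1) = 1 − |0.26 − 1.00| = 1 − 0.74 = 0.26
¬(c ≡ (b ∨ 1)) = 1 − 0.26 = 0.74
a ≡ a = 1 − |0.51 − 0.51| = 1 − 0.00 = 1.00
¬(a ≡ a) = 1 − 1.00 = 0.00
¬(c ≡ (b ∨ 1)) ⊙ ¬(a ≡ a) = max(0, 0.74 + 0.00 − 1) = max(0, -0.26) = 0.00
¬(¬(c ≡ (b ∨ 1)) ⊙ ¬(a ≡ a)) = 1 − 0.00 = 1.00
¬¬(¬(c ≡ (b ∨ 1)) ⊙ ¬(a ≡ a)) = 1 − 1.00 = 0.00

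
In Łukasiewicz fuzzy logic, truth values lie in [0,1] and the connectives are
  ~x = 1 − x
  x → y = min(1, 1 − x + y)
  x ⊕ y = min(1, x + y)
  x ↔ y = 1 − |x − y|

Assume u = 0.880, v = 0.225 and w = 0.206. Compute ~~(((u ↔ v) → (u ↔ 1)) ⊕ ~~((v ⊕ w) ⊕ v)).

1.000

u ↔ v = 1 − |0.880 − 0.225| = 1 − 0.655 = 0.345
u ↔ 1 = 1 − |0.880 − 1.000| = 1 − 0.120 = 0.880
(u ↔ v) → (u ↔ 1) = min(1, 1 − 0.345 + 0.880) = min(1, 1.535) = 1.000
v ⊕ w = min(1, 0.225 + 0.206) = min(1, 0.431) = 0.431
(v ⊕ w) ⊕ v = min(1, 0.431 + 0.225) = min(1, 0.656) = 0.656
~((v ⊕ w) ⊕ v) = 1 − 0.656 = 0.344
~~((v ⊕ w) ⊕ v) = 1 − 0.344 = 0.656
((u ↔ v) → (u ↔ 1)) ⊕ ~~((v ⊕ w) ⊕ v) = min(1, 1.000 + 0.656) = min(1, 1.656) = 1.000
~(((u ↔ v) → (u ↔ 1)) ⊕ ~~((v ⊕ w) ⊕ v)) = 1 − 1.000 = 0.000
~~(((u ↔ v) → (u ↔ 1)) ⊕ ~~((v ⊕ w) ⊕ v)) = 1 − 0.000 = 1.000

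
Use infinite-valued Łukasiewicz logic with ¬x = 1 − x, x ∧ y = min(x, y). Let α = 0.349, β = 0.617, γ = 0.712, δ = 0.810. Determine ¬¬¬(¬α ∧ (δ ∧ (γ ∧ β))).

0.383

¬α = 1 − 0.349 = 0.651
γ ∧ β = min(0.712, 0.617) = 0.617
δ ∧ (γ ∧ β) = min(0.810, 0.617) = 0.617
¬α ∧ (δ ∧ (γ ∧ β)) = min(0.651, 0.617) = 0.617
¬(¬α ∧ (δ ∧ (γ ∧ β))) = 1 − 0.617 = 0.383
¬¬(¬α ∧ (δ ∧ (γ ∧ β))) = 1 − 0.383 = 0.617
¬¬¬(¬α ∧ (δ ∧ (γ ∧ β))) = 1 − 0.617 = 0.383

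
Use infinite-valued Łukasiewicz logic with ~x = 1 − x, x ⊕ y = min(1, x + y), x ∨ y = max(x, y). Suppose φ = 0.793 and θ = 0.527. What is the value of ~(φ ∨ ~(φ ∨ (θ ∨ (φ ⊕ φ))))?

φ ⊕ φ = min(1, 0.793 + 0.793) = min(1, 1.586) = 1.000
θ ∨ (φ ⊕ φ) = max(0.527, 1.000) = 1.000
φ ∨ (θ ∨ (φ ⊕ φ)) = max(0.793, 1.000) = 1.000
~(φ ∨ (θ ∨ (φ ⊕ φ))) = 1 − 1.000 = 0.000
φ ∨ ~(φ ∨ (θ ∨ (φ ⊕ φ))) = max(0.793, 0.000) = 0.793
~(φ ∨ ~(φ ∨ (θ ∨ (φ ⊕ φ)))) = 1 − 0.793 = 0.207

0.207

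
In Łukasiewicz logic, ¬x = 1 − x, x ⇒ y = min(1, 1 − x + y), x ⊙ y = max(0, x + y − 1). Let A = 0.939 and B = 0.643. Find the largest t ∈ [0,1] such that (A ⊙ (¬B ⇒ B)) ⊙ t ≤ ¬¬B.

¬B = 1 − 0.643 = 0.357
¬B ⇒ B = min(1, 1 − 0.357 + 0.643) = min(1, 1.286) = 1.000
A ⊙ (¬B ⇒ B) = max(0, 0.939 + 1.000 − 1) = max(0, 0.939) = 0.939
So the left factor is A ⊙ (¬B ⇒ B) = 0.939.
¬¬B = 1 − 0.357 = 0.643
So the right-hand bound is ¬¬B = 0.643.
The residuum of the Łukasiewicz t-norm gives the supremum: min(1, 1 − 0.939 + 0.643).
1 − 0.939 + 0.643 = 0.704, so t = min(1, 0.704) = 0.704.
Check: 0.939 ⊙ 0.704 = max(0, 0.643) = 0.643 ≤ 0.643.

0.704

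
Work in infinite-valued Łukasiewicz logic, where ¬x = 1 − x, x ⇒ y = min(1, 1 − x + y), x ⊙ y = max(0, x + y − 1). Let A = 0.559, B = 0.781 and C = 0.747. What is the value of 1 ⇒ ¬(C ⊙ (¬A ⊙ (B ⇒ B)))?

¬A = 1 − 0.559 = 0.441
B ⇒ B = min(1, 1 − 0.781 + 0.781) = min(1, 1.000) = 1.000
¬A ⊙ (B ⇒ B) = max(0, 0.441 + 1.000 − 1) = max(0, 0.441) = 0.441
C ⊙ (¬A ⊙ (B ⇒ B)) = max(0, 0.747 + 0.441 − 1) = max(0, 0.188) = 0.188
¬(C ⊙ (¬A ⊙ (B ⇒ B))) = 1 − 0.188 = 0.812
1 ⇒ ¬(C ⊙ (¬A ⊙ (B ⇒ B))) = min(1, 1 − 1.000 + 0.812) = min(1, 0.812) = 0.812

0.812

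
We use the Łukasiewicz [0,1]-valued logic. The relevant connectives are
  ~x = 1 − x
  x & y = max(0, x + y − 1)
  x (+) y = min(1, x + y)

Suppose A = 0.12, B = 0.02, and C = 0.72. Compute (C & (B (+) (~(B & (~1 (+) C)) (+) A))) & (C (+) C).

~1 = 1 − 1.00 = 0.00
~1 (+) C = min(1, 0.00 + 0.72) = min(1, 0.72) = 0.72
B & (~1 (+) C) = max(0, 0.02 + 0.72 − 1) = max(0, -0.26) = 0.00
~(B & (~1 (+) C)) = 1 − 0.00 = 1.00
~(B & (~1 (+) C)) (+) A = min(1, 1.00 + 0.12) = min(1, 1.12) = 1.00
B (+) (~(B & (~1 (+) C)) (+) A) = min(1, 0.02 + 1.00) = min(1, 1.02) = 1.00
C & (B (+) (~(B & (~1 (+) C)) (+) A)) = max(0, 0.72 + 1.00 − 1) = max(0, 0.72) = 0.72
C (+) C = min(1, 0.72 + 0.72) = min(1, 1.44) = 1.00
(C & (B (+) (~(B & (~1 (+) C)) (+) A))) & (C (+) C) = max(0, 0.72 + 1.00 − 1) = max(0, 0.72) = 0.72

0.72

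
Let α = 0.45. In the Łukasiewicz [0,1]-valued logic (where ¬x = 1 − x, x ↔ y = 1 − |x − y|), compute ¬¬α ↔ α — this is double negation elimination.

¬α = 1 − 0.45 = 0.55
¬¬α = 1 − 0.55 = 0.45
¬¬α ↔ α = 1 − |0.45 − 0.45| = 1 − 0.00 = 1.00
(As expected: always 1 in Ł∞ since negation is involutive.)

1.00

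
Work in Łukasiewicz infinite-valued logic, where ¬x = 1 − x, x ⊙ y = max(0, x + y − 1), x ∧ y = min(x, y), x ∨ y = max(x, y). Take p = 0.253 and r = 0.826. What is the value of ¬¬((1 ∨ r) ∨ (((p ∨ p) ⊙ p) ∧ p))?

1 ∨ r = max(1.000, 0.826) = 1.000
p ∨ p = max(0.253, 0.253) = 0.253
(p ∨ p) ⊙ p = max(0, 0.253 + 0.253 − 1) = max(0, -0.494) = 0.000
((p ∨ p) ⊙ p) ∧ p = min(0.000, 0.253) = 0.000
(1 ∨ r) ∨ (((p ∨ p) ⊙ p) ∧ p) = max(1.000, 0.000) = 1.000
¬((1 ∨ r) ∨ (((p ∨ p) ⊙ p) ∧ p)) = 1 − 1.000 = 0.000
¬¬((1 ∨ r) ∨ (((p ∨ p) ⊙ p) ∧ p)) = 1 − 0.000 = 1.000

1.000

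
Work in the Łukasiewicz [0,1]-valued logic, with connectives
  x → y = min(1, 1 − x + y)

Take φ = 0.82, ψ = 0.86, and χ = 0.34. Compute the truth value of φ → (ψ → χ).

ψ → χ = min(1, 1 − 0.86 + 0.34) = min(1, 0.48) = 0.48
φ → (ψ → χ) = min(1, 1 − 0.82 + 0.48) = min(1, 0.66) = 0.66

0.66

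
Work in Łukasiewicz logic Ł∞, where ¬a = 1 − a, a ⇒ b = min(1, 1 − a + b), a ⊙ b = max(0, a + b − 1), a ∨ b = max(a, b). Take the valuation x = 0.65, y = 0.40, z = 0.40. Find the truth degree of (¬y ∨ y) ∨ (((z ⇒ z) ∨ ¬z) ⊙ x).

¬y = 1 − 0.40 = 0.60
¬y ∨ y = max(0.60, 0.40) = 0.60
z ⇒ z = min(1, 1 − 0.40 + 0.40) = min(1, 1.00) = 1.00
¬z = 1 − 0.40 = 0.60
(z ⇒ z) ∨ ¬z = max(1.00, 0.60) = 1.00
((z ⇒ z) ∨ ¬z) ⊙ x = max(0, 1.00 + 0.65 − 1) = max(0, 0.65) = 0.65
(¬y ∨ y) ∨ (((z ⇒ z) ∨ ¬z) ⊙ x) = max(0.60, 0.65) = 0.65

0.65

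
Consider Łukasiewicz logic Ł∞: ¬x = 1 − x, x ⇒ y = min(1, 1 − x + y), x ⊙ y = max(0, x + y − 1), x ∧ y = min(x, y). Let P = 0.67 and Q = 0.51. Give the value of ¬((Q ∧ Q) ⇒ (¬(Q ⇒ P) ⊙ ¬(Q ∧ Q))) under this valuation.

0.51

Q ∧ Q = min(0.51, 0.51) = 0.51
Q ⇒ P = min(1, 1 − 0.51 + 0.67) = min(1, 1.16) = 1.00
¬(Q ⇒ P) = 1 − 1.00 = 0.00
¬(Q ∧ Q) = 1 − 0.51 = 0.49
¬(Q ⇒ P) ⊙ ¬(Q ∧ Q) = max(0, 0.00 + 0.49 − 1) = max(0, -0.51) = 0.00
(Q ∧ Q) ⇒ (¬(Q ⇒ P) ⊙ ¬(Q ∧ Q)) = min(1, 1 − 0.51 + 0.00) = min(1, 0.49) = 0.49
¬((Q ∧ Q) ⇒ (¬(Q ⇒ P) ⊙ ¬(Q ∧ Q))) = 1 − 0.49 = 0.51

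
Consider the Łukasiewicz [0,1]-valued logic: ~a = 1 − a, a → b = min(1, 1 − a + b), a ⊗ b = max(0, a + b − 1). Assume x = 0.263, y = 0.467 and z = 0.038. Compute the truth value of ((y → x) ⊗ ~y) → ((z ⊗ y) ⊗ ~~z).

0.671

y → x = min(1, 1 − 0.467 + 0.263) = min(1, 0.796) = 0.796
~y = 1 − 0.467 = 0.533
(y → x) ⊗ ~y = max(0, 0.796 + 0.533 − 1) = max(0, 0.329) = 0.329
z ⊗ y = max(0, 0.038 + 0.467 − 1) = max(0, -0.495) = 0.000
~z = 1 − 0.038 = 0.962
~~z = 1 − 0.962 = 0.038
(z ⊗ y) ⊗ ~~z = max(0, 0.000 + 0.038 − 1) = max(0, -0.962) = 0.000
((y → x) ⊗ ~y) → ((z ⊗ y) ⊗ ~~z) = min(1, 1 − 0.329 + 0.000) = min(1, 0.671) = 0.671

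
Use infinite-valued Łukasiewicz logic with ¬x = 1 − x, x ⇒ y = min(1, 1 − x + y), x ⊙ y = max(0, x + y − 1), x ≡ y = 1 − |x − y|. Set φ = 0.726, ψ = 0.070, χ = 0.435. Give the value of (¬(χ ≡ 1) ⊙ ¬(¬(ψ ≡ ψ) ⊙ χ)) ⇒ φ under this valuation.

1.000

χ ≡ 1 = 1 − |0.435 − 1.000| = 1 − 0.565 = 0.435
¬(χ ≡ 1) = 1 − 0.435 = 0.565
ψ ≡ ψ = 1 − |0.070 − 0.070| = 1 − 0.000 = 1.000
¬(ψ ≡ ψ) = 1 − 1.000 = 0.000
¬(ψ ≡ ψ) ⊙ χ = max(0, 0.000 + 0.435 − 1) = max(0, -0.565) = 0.000
¬(¬(ψ ≡ ψ) ⊙ χ) = 1 − 0.000 = 1.000
¬(χ ≡ 1) ⊙ ¬(¬(ψ ≡ ψ) ⊙ χ) = max(0, 0.565 + 1.000 − 1) = max(0, 0.565) = 0.565
(¬(χ ≡ 1) ⊙ ¬(¬(ψ ≡ ψ) ⊙ χ)) ⇒ φ = min(1, 1 − 0.565 + 0.726) = min(1, 1.161) = 1.000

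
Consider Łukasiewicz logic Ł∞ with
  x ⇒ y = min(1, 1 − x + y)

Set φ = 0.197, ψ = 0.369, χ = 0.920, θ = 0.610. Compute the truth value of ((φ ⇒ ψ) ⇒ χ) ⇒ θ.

φ ⇒ ψ = min(1, 1 − 0.197 + 0.369) = min(1, 1.172) = 1.000
(φ ⇒ ψ) ⇒ χ = min(1, 1 − 1.000 + 0.920) = min(1, 0.920) = 0.920
((φ ⇒ ψ) ⇒ χ) ⇒ θ = min(1, 1 − 0.920 + 0.610) = min(1, 0.690) = 0.690

0.690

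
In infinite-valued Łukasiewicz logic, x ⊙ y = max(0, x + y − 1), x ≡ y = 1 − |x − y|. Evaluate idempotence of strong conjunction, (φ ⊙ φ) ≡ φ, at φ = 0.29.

0.71

φ ⊙ φ = max(0, 0.29 + 0.29 − 1) = max(0, -0.42) = 0.00
(φ ⊙ φ) ≡ φ = 1 − |0.00 − 0.29| = 1 − 0.29 = 0.71
(The value 0.71 < 1 shows this instance is not satisfied; fails in Ł∞ since a ⊗ a = max(0, 2a−1) ≠ a in general.)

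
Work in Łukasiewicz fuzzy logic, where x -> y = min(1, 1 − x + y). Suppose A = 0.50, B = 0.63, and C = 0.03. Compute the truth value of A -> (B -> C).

0.90

B -> C = min(1, 1 − 0.63 + 0.03) = min(1, 0.40) = 0.40
A -> (B -> C) = min(1, 1 − 0.50 + 0.40) = min(1, 0.90) = 0.90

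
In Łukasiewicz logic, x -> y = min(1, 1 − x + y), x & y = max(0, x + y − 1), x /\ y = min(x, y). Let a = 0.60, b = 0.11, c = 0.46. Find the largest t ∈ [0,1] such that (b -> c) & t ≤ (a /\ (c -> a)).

0.60

b -> c = min(1, 1 − 0.11 + 0.46) = min(1, 1.35) = 1.00
So the left factor is b -> c = 1.00.
c -> a = min(1, 1 − 0.46 + 0.60) = min(1, 1.14) = 1.00
a /\ (c -> a) = min(0.60, 1.00) = 0.60
So the right-hand bound is a /\ (c -> a) = 0.60.
The residuum of the Łukasiewicz t-norm gives the supremum: min(1, 1 − 1.00 + 0.60).
1 − 1.00 + 0.60 = 0.60, so t = min(1, 0.60) = 0.60.
Check: 1.00 & 0.60 = max(0, 0.60) = 0.60 ≤ 0.60.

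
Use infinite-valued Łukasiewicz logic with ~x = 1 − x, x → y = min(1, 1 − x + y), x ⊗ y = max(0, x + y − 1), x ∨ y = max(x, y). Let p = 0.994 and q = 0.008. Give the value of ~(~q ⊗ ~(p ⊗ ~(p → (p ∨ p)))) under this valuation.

~q = 1 − 0.008 = 0.992
p ∨ p = max(0.994, 0.994) = 0.994
p → (p ∨ p) = min(1, 1 − 0.994 + 0.994) = min(1, 1.000) = 1.000
~(p → (p ∨ p)) = 1 − 1.000 = 0.000
p ⊗ ~(p → (p ∨ p)) = max(0, 0.994 + 0.000 − 1) = max(0, -0.006) = 0.000
~(p ⊗ ~(p → (p ∨ p))) = 1 − 0.000 = 1.000
~q ⊗ ~(p ⊗ ~(p → (p ∨ p))) = max(0, 0.992 + 1.000 − 1) = max(0, 0.992) = 0.992
~(~q ⊗ ~(p ⊗ ~(p → (p ∨ p)))) = 1 − 0.992 = 0.008

0.008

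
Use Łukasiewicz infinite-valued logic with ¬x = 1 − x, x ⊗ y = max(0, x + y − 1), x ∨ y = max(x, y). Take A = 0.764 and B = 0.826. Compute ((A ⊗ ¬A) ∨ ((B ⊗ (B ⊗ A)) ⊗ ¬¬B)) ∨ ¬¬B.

0.826

¬A = 1 − 0.764 = 0.236
A ⊗ ¬A = max(0, 0.764 + 0.236 − 1) = max(0, 0.000) = 0.000
B ⊗ A = max(0, 0.826 + 0.764 − 1) = max(0, 0.590) = 0.590
B ⊗ (B ⊗ A) = max(0, 0.826 + 0.590 − 1) = max(0, 0.416) = 0.416
¬B = 1 − 0.826 = 0.174
¬¬B = 1 − 0.174 = 0.826
(B ⊗ (B ⊗ A)) ⊗ ¬¬B = max(0, 0.416 + 0.826 − 1) = max(0, 0.242) = 0.242
(A ⊗ ¬A) ∨ ((B ⊗ (B ⊗ A)) ⊗ ¬¬B) = max(0.000, 0.242) = 0.242
((A ⊗ ¬A) ∨ ((B ⊗ (B ⊗ A)) ⊗ ¬¬B)) ∨ ¬¬B = max(0.242, 0.826) = 0.826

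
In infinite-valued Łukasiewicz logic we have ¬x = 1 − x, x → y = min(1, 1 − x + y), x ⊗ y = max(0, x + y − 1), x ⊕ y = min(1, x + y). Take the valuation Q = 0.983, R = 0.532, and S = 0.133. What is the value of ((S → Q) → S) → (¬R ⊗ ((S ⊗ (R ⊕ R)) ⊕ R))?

S → Q = min(1, 1 − 0.133 + 0.983) = min(1, 1.850) = 1.000
(S → Q) → S = min(1, 1 − 1.000 + 0.133) = min(1, 0.133) = 0.133
¬R = 1 − 0.532 = 0.468
R ⊕ R = min(1, 0.532 + 0.532) = min(1, 1.064) = 1.000
S ⊗ (R ⊕ R) = max(0, 0.133 + 1.000 − 1) = max(0, 0.133) = 0.133
(S ⊗ (R ⊕ R)) ⊕ R = min(1, 0.133 + 0.532) = min(1, 0.665) = 0.665
¬R ⊗ ((S ⊗ (R ⊕ R)) ⊕ R) = max(0, 0.468 + 0.665 − 1) = max(0, 0.133) = 0.133
((S → Q) → S) → (¬R ⊗ ((S ⊗ (R ⊕ R)) ⊕ R)) = min(1, 1 − 0.133 + 0.133) = min(1, 1.000) = 1.000

1.000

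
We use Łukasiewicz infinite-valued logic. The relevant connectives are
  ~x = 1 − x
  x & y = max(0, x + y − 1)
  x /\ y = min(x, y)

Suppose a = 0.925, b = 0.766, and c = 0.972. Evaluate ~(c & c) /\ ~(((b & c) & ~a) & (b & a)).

c & c = max(0, 0.972 + 0.972 − 1) = max(0, 0.944) = 0.944
~(c & c) = 1 − 0.944 = 0.056
b & c = max(0, 0.766 + 0.972 − 1) = max(0, 0.738) = 0.738
~a = 1 − 0.925 = 0.075
(b & c) & ~a = max(0, 0.738 + 0.075 − 1) = max(0, -0.187) = 0.000
b & a = max(0, 0.766 + 0.925 − 1) = max(0, 0.691) = 0.691
((b & c) & ~a) & (b & a) = max(0, 0.000 + 0.691 − 1) = max(0, -0.309) = 0.000
~(((b & c) & ~a) & (b & a)) = 1 − 0.000 = 1.000
~(c & c) /\ ~(((b & c) & ~a) & (b & a)) = min(0.056, 1.000) = 0.056

0.056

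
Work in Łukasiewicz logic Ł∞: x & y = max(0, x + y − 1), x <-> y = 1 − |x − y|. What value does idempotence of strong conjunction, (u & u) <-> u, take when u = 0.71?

u & u = max(0, 0.71 + 0.71 − 1) = max(0, 0.42) = 0.42
(u & u) <-> u = 1 − |0.42 − 0.71| = 1 − 0.29 = 0.71
(The value 0.71 < 1 shows this instance is not satisfied; fails in Ł∞ since a ⊗ a = max(0, 2a−1) ≠ a in general.)

0.71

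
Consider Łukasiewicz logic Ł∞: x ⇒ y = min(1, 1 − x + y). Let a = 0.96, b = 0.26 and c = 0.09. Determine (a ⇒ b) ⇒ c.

0.79

a ⇒ b = min(1, 1 − 0.96 + 0.26) = min(1, 0.30) = 0.30
(a ⇒ b) ⇒ c = min(1, 1 − 0.30 + 0.09) = min(1, 0.79) = 0.79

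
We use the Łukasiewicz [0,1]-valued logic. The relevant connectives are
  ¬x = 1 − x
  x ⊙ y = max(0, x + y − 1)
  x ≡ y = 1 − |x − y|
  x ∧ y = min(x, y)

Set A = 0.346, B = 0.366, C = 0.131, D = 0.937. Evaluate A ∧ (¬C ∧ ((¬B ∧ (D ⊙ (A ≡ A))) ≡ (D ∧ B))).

0.346

¬C = 1 − 0.131 = 0.869
¬B = 1 − 0.366 = 0.634
A ≡ A = 1 − |0.346 − 0.346| = 1 − 0.000 = 1.000
D ⊙ (A ≡ A) = max(0, 0.937 + 1.000 − 1) = max(0, 0.937) = 0.937
¬B ∧ (D ⊙ (A ≡ A)) = min(0.634, 0.937) = 0.634
D ∧ B = min(0.937, 0.366) = 0.366
(¬B ∧ (D ⊙ (A ≡ A))) ≡ (D ∧ B) = 1 − |0.634 − 0.366| = 1 − 0.268 = 0.732
¬C ∧ ((¬B ∧ (D ⊙ (A ≡ A))) ≡ (D ∧ B)) = min(0.869, 0.732) = 0.732
A ∧ (¬C ∧ ((¬B ∧ (D ⊙ (A ≡ A))) ≡ (D ∧ B))) = min(0.346, 0.732) = 0.346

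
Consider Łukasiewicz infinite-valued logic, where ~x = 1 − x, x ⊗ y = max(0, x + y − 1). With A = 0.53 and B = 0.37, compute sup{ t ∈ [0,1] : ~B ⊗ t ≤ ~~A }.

~B = 1 − 0.37 = 0.63
So the left factor is ~B = 0.63.
~A = 1 − 0.53 = 0.47
~~A = 1 − 0.47 = 0.53
So the right-hand bound is ~~A = 0.53.
The residuum of the Łukasiewicz t-norm gives the supremum: min(1, 1 − 0.63 + 0.53).
1 − 0.63 + 0.53 = 0.90, so t = min(1, 0.90) = 0.90.
Check: 0.63 ⊗ 0.90 = max(0, 0.53) = 0.53 ≤ 0.53.

0.90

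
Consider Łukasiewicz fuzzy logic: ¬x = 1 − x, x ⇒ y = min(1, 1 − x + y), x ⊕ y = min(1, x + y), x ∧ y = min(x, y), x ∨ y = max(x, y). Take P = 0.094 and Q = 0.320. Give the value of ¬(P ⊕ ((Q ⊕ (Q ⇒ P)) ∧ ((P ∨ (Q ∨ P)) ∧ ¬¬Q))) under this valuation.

0.586

Q ⇒ P = min(1, 1 − 0.320 + 0.094) = min(1, 0.774) = 0.774
Q ⊕ (Q ⇒ P) = min(1, 0.320 + 0.774) = min(1, 1.094) = 1.000
Q ∨ P = max(0.320, 0.094) = 0.320
P ∨ (Q ∨ P) = max(0.094, 0.320) = 0.320
¬Q = 1 − 0.320 = 0.680
¬¬Q = 1 − 0.680 = 0.320
(P ∨ (Q ∨ P)) ∧ ¬¬Q = min(0.320, 0.320) = 0.320
(Q ⊕ (Q ⇒ P)) ∧ ((P ∨ (Q ∨ P)) ∧ ¬¬Q) = min(1.000, 0.320) = 0.320
P ⊕ ((Q ⊕ (Q ⇒ P)) ∧ ((P ∨ (Q ∨ P)) ∧ ¬¬Q)) = min(1, 0.094 + 0.320) = min(1, 0.414) = 0.414
¬(P ⊕ ((Q ⊕ (Q ⇒ P)) ∧ ((P ∨ (Q ∨ P)) ∧ ¬¬Q))) = 1 − 0.414 = 0.586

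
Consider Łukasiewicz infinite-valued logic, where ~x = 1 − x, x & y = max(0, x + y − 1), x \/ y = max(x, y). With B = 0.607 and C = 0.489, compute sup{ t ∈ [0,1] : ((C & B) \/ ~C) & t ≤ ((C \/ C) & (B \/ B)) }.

0.585

C & B = max(0, 0.489 + 0.607 − 1) = max(0, 0.096) = 0.096
~C = 1 − 0.489 = 0.511
(C & B) \/ ~C = max(0.096, 0.511) = 0.511
So the left factor is (C & B) \/ ~C = 0.511.
C \/ C = max(0.489, 0.489) = 0.489
B \/ B = max(0.607, 0.607) = 0.607
(C \/ C) & (B \/ B) = max(0, 0.489 + 0.607 − 1) = max(0, 0.096) = 0.096
So the right-hand bound is (C \/ C) & (B \/ B) = 0.096.
The residuum of the Łukasiewicz t-norm gives the supremum: min(1, 1 − 0.511 + 0.096).
1 − 0.511 + 0.096 = 0.585, so t = min(1, 0.585) = 0.585.
Check: 0.511 & 0.585 = max(0, 0.096) = 0.096 ≤ 0.096.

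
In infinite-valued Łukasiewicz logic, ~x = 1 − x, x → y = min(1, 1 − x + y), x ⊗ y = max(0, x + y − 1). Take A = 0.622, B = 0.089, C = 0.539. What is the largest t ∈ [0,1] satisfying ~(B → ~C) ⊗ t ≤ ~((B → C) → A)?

1.000

~C = 1 − 0.539 = 0.461
B → ~C = min(1, 1 − 0.089 + 0.461) = min(1, 1.372) = 1.000
~(B → ~C) = 1 − 1.000 = 0.000
So the left factor is ~(B → ~C) = 0.000.
B → C = min(1, 1 − 0.089 + 0.539) = min(1, 1.450) = 1.000
(B → C) → A = min(1, 1 − 1.000 + 0.622) = min(1, 0.622) = 0.622
~((B → C) → A) = 1 − 0.622 = 0.378
So the right-hand bound is ~((B → C) → A) = 0.378.
The residuum of the Łukasiewicz t-norm gives the supremum: min(1, 1 − 0.000 + 0.378).
1 − 0.000 + 0.378 = 1.378, so t = min(1, 1.378) = 1.000.
Check: 0.000 ⊗ 1.000 = max(0, 0.000) = 0.000 ≤ 0.378.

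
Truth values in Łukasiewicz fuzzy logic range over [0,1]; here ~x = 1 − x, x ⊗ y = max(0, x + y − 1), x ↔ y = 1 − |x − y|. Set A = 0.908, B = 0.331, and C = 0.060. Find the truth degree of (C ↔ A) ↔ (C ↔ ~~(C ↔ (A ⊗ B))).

C ↔ A = 1 − |0.060 − 0.908| = 1 − 0.848 = 0.152
A ⊗ B = max(0, 0.908 + 0.331 − 1) = max(0, 0.239) = 0.239
C ↔ (A ⊗ B) = 1 − |0.060 − 0.239| = 1 − 0.179 = 0.821
~(C ↔ (A ⊗ B)) = 1 − 0.821 = 0.179
~~(C ↔ (A ⊗ B)) = 1 − 0.179 = 0.821
C ↔ ~~(C ↔ (A ⊗ B)) = 1 − |0.060 − 0.821| = 1 − 0.761 = 0.239
(C ↔ A) ↔ (C ↔ ~~(C ↔ (A ⊗ B))) = 1 − |0.152 − 0.239| = 1 − 0.087 = 0.913

0.913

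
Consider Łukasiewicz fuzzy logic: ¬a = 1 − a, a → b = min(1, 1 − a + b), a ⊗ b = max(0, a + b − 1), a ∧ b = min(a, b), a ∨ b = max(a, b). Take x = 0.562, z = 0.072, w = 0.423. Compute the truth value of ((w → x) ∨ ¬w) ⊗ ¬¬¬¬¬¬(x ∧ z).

0.072

w → x = min(1, 1 − 0.423 + 0.562) = min(1, 1.139) = 1.000
¬w = 1 − 0.423 = 0.577
(w → x) ∨ ¬w = max(1.000, 0.577) = 1.000
x ∧ z = min(0.562, 0.072) = 0.072
¬(x ∧ z) = 1 − 0.072 = 0.928
¬¬(x ∧ z) = 1 − 0.928 = 0.072
¬¬¬(x ∧ z) = 1 − 0.072 = 0.928
¬¬¬¬(x ∧ z) = 1 − 0.928 = 0.072
¬¬¬¬¬(x ∧ z) = 1 − 0.072 = 0.928
¬¬¬¬¬¬(x ∧ z) = 1 − 0.928 = 0.072
((w → x) ∨ ¬w) ⊗ ¬¬¬¬¬¬(x ∧ z) = max(0, 1.000 + 0.072 − 1) = max(0, 0.072) = 0.072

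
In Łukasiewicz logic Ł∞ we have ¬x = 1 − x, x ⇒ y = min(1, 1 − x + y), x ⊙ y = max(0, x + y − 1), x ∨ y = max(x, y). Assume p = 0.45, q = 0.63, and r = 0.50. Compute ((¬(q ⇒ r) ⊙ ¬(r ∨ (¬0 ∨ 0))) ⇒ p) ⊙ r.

0.50

q ⇒ r = min(1, 1 − 0.63 + 0.50) = min(1, 0.87) = 0.87
¬(q ⇒ r) = 1 − 0.87 = 0.13
¬0 = 1 − 0.00 = 1.00
¬0 ∨ 0 = max(1.00, 0.00) = 1.00
r ∨ (¬0 ∨ 0) = max(0.50, 1.00) = 1.00
¬(r ∨ (¬0 ∨ 0)) = 1 − 1.00 = 0.00
¬(q ⇒ r) ⊙ ¬(r ∨ (¬0 ∨ 0)) = max(0, 0.13 + 0.00 − 1) = max(0, -0.87) = 0.00
(¬(q ⇒ r) ⊙ ¬(r ∨ (¬0 ∨ 0))) ⇒ p = min(1, 1 − 0.00 + 0.45) = min(1, 1.45) = 1.00
((¬(q ⇒ r) ⊙ ¬(r ∨ (¬0 ∨ 0))) ⇒ p) ⊙ r = max(0, 1.00 + 0.50 − 1) = max(0, 0.50) = 0.50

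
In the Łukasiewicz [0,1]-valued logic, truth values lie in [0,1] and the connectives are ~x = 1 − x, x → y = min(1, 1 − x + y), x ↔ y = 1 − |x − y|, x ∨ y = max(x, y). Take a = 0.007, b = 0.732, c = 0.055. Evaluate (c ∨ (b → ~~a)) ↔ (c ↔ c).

0.275

~a = 1 − 0.007 = 0.993
~~a = 1 − 0.993 = 0.007
b → ~~a = min(1, 1 − 0.732 + 0.007) = min(1, 0.275) = 0.275
c ∨ (b → ~~a) = max(0.055, 0.275) = 0.275
c ↔ c = 1 − |0.055 − 0.055| = 1 − 0.000 = 1.000
(c ∨ (b → ~~a)) ↔ (c ↔ c) = 1 − |0.275 − 1.000| = 1 − 0.725 = 0.275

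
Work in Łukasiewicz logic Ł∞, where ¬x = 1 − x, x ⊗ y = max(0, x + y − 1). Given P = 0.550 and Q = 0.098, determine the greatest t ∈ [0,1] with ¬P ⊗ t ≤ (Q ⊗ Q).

0.550

¬P = 1 − 0.550 = 0.450
So the left factor is ¬P = 0.450.
Q ⊗ Q = max(0, 0.098 + 0.098 − 1) = max(0, -0.804) = 0.000
So the right-hand bound is Q ⊗ Q = 0.000.
The residuum of the Łukasiewicz t-norm gives the supremum: min(1, 1 − 0.450 + 0.000).
1 − 0.450 + 0.000 = 0.550, so t = min(1, 0.550) = 0.550.
Check: 0.450 ⊗ 0.550 = max(0, 0.000) = 0.000 ≤ 0.000.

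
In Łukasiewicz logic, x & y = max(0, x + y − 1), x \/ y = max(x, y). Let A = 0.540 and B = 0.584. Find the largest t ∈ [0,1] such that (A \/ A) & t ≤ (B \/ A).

1.000

A \/ A = max(0.540, 0.540) = 0.540
So the left factor is A \/ A = 0.540.
B \/ A = max(0.584, 0.540) = 0.584
So the right-hand bound is B \/ A = 0.584.
The residuum of the Łukasiewicz t-norm gives the supremum: min(1, 1 − 0.540 + 0.584).
1 − 0.540 + 0.584 = 1.044, so t = min(1, 1.044) = 1.000.
Check: 0.540 & 1.000 = max(0, 0.540) = 0.540 ≤ 0.584.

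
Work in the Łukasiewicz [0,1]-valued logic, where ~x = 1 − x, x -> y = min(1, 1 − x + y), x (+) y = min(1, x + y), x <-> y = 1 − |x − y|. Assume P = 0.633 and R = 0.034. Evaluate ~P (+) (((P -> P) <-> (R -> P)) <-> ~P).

0.734

~P = 1 − 0.633 = 0.367
P -> P = min(1, 1 − 0.633 + 0.633) = min(1, 1.000) = 1.000
R -> P = min(1, 1 − 0.034 + 0.633) = min(1, 1.599) = 1.000
(P -> P) <-> (R -> P) = 1 − |1.000 − 1.000| = 1 − 0.000 = 1.000
((P -> P) <-> (R -> P)) <-> ~P = 1 − |1.000 − 0.367| = 1 − 0.633 = 0.367
~P (+) (((P -> P) <-> (R -> P)) <-> ~P) = min(1, 0.367 + 0.367) = min(1, 0.734) = 0.734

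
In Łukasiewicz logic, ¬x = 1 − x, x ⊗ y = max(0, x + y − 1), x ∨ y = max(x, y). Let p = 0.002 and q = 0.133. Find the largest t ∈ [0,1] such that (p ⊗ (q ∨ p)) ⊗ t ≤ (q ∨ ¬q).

1.000

q ∨ p = max(0.133, 0.002) = 0.133
p ⊗ (q ∨ p) = max(0, 0.002 + 0.133 − 1) = max(0, -0.865) = 0.000
So the left factor is p ⊗ (q ∨ p) = 0.000.
¬q = 1 − 0.133 = 0.867
q ∨ ¬q = max(0.133, 0.867) = 0.867
So the right-hand bound is q ∨ ¬q = 0.867.
The residuum of the Łukasiewicz t-norm gives the supremum: min(1, 1 − 0.000 + 0.867).
1 − 0.000 + 0.867 = 1.867, so t = min(1, 1.867) = 1.000.
Check: 0.000 ⊗ 1.000 = max(0, 0.000) = 0.000 ≤ 0.867.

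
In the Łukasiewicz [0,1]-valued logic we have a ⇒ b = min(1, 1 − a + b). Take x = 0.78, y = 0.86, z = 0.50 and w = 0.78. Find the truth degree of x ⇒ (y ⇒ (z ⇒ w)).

1.00

z ⇒ w = min(1, 1 − 0.50 + 0.78) = min(1, 1.28) = 1.00
y ⇒ (z ⇒ w) = min(1, 1 − 0.86 + 1.00) = min(1, 1.14) = 1.00
x ⇒ (y ⇒ (z ⇒ w)) = min(1, 1 − 0.78 + 1.00) = min(1, 1.22) = 1.00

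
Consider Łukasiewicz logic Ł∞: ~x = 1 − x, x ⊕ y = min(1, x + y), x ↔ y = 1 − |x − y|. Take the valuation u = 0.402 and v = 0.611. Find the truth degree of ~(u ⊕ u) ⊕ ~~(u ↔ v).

0.987

u ⊕ u = min(1, 0.402 + 0.402) = min(1, 0.804) = 0.804
~(u ⊕ u) = 1 − 0.804 = 0.196
u ↔ v = 1 − |0.402 − 0.611| = 1 − 0.209 = 0.791
~(u ↔ v) = 1 − 0.791 = 0.209
~~(u ↔ v) = 1 − 0.209 = 0.791
~(u ⊕ u) ⊕ ~~(u ↔ v) = min(1, 0.196 + 0.791) = min(1, 0.987) = 0.987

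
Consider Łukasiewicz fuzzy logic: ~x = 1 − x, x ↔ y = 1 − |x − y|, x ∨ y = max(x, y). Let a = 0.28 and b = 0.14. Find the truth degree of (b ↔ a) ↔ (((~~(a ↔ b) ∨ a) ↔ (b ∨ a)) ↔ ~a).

b ↔ a = 1 − |0.14 − 0.28| = 1 − 0.14 = 0.86
a ↔ b = 1 − |0.28 − 0.14| = 1 − 0.14 = 0.86
~(a ↔ b) = 1 − 0.86 = 0.14
~~(a ↔ b) = 1 − 0.14 = 0.86
~~(a ↔ b) ∨ a = max(0.86, 0.28) = 0.86
b ∨ a = max(0.14, 0.28) = 0.28
(~~(a ↔ b) ∨ a) ↔ (b ∨ a) = 1 − |0.86 − 0.28| = 1 − 0.58 = 0.42
~a = 1 − 0.28 = 0.72
((~~(a ↔ b) ∨ a) ↔ (b ∨ a)) ↔ ~a = 1 − |0.42 − 0.72| = 1 − 0.30 = 0.70
(b ↔ a) ↔ (((~~(a ↔ b) ∨ a) ↔ (b ∨ a)) ↔ ~a) = 1 − |0.86 − 0.70| = 1 − 0.16 = 0.84

0.84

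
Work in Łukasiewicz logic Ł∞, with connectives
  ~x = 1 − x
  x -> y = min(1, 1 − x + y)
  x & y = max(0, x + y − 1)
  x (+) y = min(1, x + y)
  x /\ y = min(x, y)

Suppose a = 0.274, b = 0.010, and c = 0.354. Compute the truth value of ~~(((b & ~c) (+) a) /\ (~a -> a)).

0.274

~c = 1 − 0.354 = 0.646
b & ~c = max(0, 0.010 + 0.646 − 1) = max(0, -0.344) = 0.000
(b & ~c) (+) a = min(1, 0.000 + 0.274) = min(1, 0.274) = 0.274
~a = 1 − 0.274 = 0.726
~a -> a = min(1, 1 − 0.726 + 0.274) = min(1, 0.548) = 0.548
((b & ~c) (+) a) /\ (~a -> a) = min(0.274, 0.548) = 0.274
~(((b & ~c) (+) a) /\ (~a -> a)) = 1 − 0.274 = 0.726
~~(((b & ~c) (+) a) /\ (~a -> a)) = 1 − 0.726 = 0.274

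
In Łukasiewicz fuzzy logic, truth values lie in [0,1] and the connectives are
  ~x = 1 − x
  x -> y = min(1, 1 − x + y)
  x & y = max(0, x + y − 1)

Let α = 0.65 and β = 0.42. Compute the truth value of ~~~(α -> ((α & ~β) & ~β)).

0.65

~β = 1 − 0.42 = 0.58
α & ~β = max(0, 0.65 + 0.58 − 1) = max(0, 0.23) = 0.23
(α & ~β) & ~β = max(0, 0.23 + 0.58 − 1) = max(0, -0.19) = 0.00
α -> ((α & ~β) & ~β) = min(1, 1 − 0.65 + 0.00) = min(1, 0.35) = 0.35
~(α -> ((α & ~β) & ~β)) = 1 − 0.35 = 0.65
~~(α -> ((α & ~β) & ~β)) = 1 − 0.65 = 0.35
~~~(α -> ((α & ~β) & ~β)) = 1 − 0.35 = 0.65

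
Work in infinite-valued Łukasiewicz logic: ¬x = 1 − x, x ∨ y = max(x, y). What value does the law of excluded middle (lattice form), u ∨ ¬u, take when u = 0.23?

0.77

¬u = 1 − 0.23 = 0.77
u ∨ ¬u = max(0.23, 0.77) = 0.77
(The value 0.77 < 1 shows this instance is not satisfied; not a Ł∞-tautology — its value is max(a, 1−a).)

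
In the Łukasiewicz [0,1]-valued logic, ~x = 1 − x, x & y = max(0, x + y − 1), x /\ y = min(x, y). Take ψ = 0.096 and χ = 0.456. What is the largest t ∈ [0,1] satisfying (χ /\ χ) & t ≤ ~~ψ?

0.640

χ /\ χ = min(0.456, 0.456) = 0.456
So the left factor is χ /\ χ = 0.456.
~ψ = 1 − 0.096 = 0.904
~~ψ = 1 − 0.904 = 0.096
So the right-hand bound is ~~ψ = 0.096.
The residuum of the Łukasiewicz t-norm gives the supremum: min(1, 1 − 0.456 + 0.096).
1 − 0.456 + 0.096 = 0.640, so t = min(1, 0.640) = 0.640.
Check: 0.456 & 0.640 = max(0, 0.096) = 0.096 ≤ 0.096.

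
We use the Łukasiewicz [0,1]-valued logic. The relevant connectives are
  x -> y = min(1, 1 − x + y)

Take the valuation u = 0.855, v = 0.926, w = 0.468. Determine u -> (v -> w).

v -> w = min(1, 1 − 0.926 + 0.468) = min(1, 0.542) = 0.542
u -> (v -> w) = min(1, 1 − 0.855 + 0.542) = min(1, 0.687) = 0.687

0.687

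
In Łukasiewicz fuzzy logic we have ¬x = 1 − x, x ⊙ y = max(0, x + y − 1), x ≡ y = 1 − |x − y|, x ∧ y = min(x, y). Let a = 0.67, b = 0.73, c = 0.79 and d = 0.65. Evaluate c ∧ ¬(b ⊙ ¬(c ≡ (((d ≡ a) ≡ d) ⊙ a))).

d ≡ a = 1 − |0.65 − 0.67| = 1 − 0.02 = 0.98
(d ≡ a) ≡ d = 1 − |0.98 − 0.65| = 1 − 0.33 = 0.67
((d ≡ a) ≡ d) ⊙ a = max(0, 0.67 + 0.67 − 1) = max(0, 0.34) = 0.34
c ≡ (((d ≡ a) ≡ d) ⊙ a) = 1 − |0.79 − 0.34| = 1 − 0.45 = 0.55
¬(c ≡ (((d ≡ a) ≡ d) ⊙ a)) = 1 − 0.55 = 0.45
b ⊙ ¬(c ≡ (((d ≡ a) ≡ d) ⊙ a)) = max(0, 0.73 + 0.45 − 1) = max(0, 0.18) = 0.18
¬(b ⊙ ¬(c ≡ (((d ≡ a) ≡ d) ⊙ a))) = 1 − 0.18 = 0.82
c ∧ ¬(b ⊙ ¬(c ≡ (((d ≡ a) ≡ d) ⊙ a))) = min(0.79, 0.82) = 0.79

0.79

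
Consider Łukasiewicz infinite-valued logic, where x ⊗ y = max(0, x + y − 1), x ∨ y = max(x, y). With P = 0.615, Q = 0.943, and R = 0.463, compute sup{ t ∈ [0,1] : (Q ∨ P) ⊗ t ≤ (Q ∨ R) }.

1.000

Q ∨ P = max(0.943, 0.615) = 0.943
So the left factor is Q ∨ P = 0.943.
Q ∨ R = max(0.943, 0.463) = 0.943
So the right-hand bound is Q ∨ R = 0.943.
The residuum of the Łukasiewicz t-norm gives the supremum: min(1, 1 − 0.943 + 0.943).
1 − 0.943 + 0.943 = 1.000, so t = min(1, 1.000) = 1.000.
Check: 0.943 ⊗ 1.000 = max(0, 0.943) = 0.943 ≤ 0.943.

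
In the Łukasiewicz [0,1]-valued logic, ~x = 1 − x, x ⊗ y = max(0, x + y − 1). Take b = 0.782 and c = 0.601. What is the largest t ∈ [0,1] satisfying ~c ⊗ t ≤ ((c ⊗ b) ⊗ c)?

~c = 1 − 0.601 = 0.399
So the left factor is ~c = 0.399.
c ⊗ b = max(0, 0.601 + 0.782 − 1) = max(0, 0.383) = 0.383
(c ⊗ b) ⊗ c = max(0, 0.383 + 0.601 − 1) = max(0, -0.016) = 0.000
So the right-hand bound is (c ⊗ b) ⊗ c = 0.000.
The residuum of the Łukasiewicz t-norm gives the supremum: min(1, 1 − 0.399 + 0.000).
1 − 0.399 + 0.000 = 0.601, so t = min(1, 0.601) = 0.601.
Check: 0.399 ⊗ 0.601 = max(0, 0.000) = 0.000 ≤ 0.000.

0.601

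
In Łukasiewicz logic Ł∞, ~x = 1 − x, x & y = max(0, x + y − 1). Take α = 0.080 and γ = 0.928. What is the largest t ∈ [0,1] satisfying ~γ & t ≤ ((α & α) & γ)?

0.928

~γ = 1 − 0.928 = 0.072
So the left factor is ~γ = 0.072.
α & α = max(0, 0.080 + 0.080 − 1) = max(0, -0.840) = 0.000
(α & α) & γ = max(0, 0.000 + 0.928 − 1) = max(0, -0.072) = 0.000
So the right-hand bound is (α & α) & γ = 0.000.
The residuum of the Łukasiewicz t-norm gives the supremum: min(1, 1 − 0.072 + 0.000).
1 − 0.072 + 0.000 = 0.928, so t = min(1, 0.928) = 0.928.
Check: 0.072 & 0.928 = max(0, 0.000) = 0.000 ≤ 0.000.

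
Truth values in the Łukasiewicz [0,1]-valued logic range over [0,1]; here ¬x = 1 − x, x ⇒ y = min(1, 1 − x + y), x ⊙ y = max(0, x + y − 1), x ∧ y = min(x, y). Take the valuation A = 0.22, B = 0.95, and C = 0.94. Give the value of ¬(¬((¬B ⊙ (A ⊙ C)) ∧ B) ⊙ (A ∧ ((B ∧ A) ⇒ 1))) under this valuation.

0.78

¬B = 1 − 0.95 = 0.05
A ⊙ C = max(0, 0.22 + 0.94 − 1) = max(0, 0.16) = 0.16
¬B ⊙ (A ⊙ C) = max(0, 0.05 + 0.16 − 1) = max(0, -0.79) = 0.00
(¬B ⊙ (A ⊙ C)) ∧ B = min(0.00, 0.95) = 0.00
¬((¬B ⊙ (A ⊙ C)) ∧ B) = 1 − 0.00 = 1.00
B ∧ A = min(0.95, 0.22) = 0.22
(B ∧ A) ⇒ 1 = min(1, 1 − 0.22 + 1.00) = min(1, 1.78) = 1.00
A ∧ ((B ∧ A) ⇒ 1) = min(0.22, 1.00) = 0.22
¬((¬B ⊙ (A ⊙ C)) ∧ B) ⊙ (A ∧ ((B ∧ A) ⇒ 1)) = max(0, 1.00 + 0.22 − 1) = max(0, 0.22) = 0.22
¬(¬((¬B ⊙ (A ⊙ C)) ∧ B) ⊙ (A ∧ ((B ∧ A) ⇒ 1))) = 1 − 0.22 = 0.78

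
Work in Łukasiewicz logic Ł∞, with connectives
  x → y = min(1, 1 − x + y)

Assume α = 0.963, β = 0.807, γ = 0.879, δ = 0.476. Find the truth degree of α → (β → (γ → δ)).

0.827

γ → δ = min(1, 1 − 0.879 + 0.476) = min(1, 0.597) = 0.597
β → (γ → δ) = min(1, 1 − 0.807 + 0.597) = min(1, 0.790) = 0.790
α → (β → (γ → δ)) = min(1, 1 − 0.963 + 0.790) = min(1, 0.827) = 0.827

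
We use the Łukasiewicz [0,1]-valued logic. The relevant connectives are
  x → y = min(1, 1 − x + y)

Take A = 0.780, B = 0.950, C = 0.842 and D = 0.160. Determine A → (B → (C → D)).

C → D = min(1, 1 − 0.842 + 0.160) = min(1, 0.318) = 0.318
B → (C → D) = min(1, 1 − 0.950 + 0.318) = min(1, 0.368) = 0.368
A → (B → (C → D)) = min(1, 1 − 0.780 + 0.368) = min(1, 0.588) = 0.588

0.588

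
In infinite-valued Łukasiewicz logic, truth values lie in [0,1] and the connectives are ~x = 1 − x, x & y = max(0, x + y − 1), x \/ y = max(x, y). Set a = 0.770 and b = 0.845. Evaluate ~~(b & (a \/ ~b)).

~b = 1 − 0.845 = 0.155
a \/ ~b = max(0.770, 0.155) = 0.770
b & (a \/ ~b) = max(0, 0.845 + 0.770 − 1) = max(0, 0.615) = 0.615
~(b & (a \/ ~b)) = 1 − 0.615 = 0.385
~~(b & (a \/ ~b)) = 1 − 0.385 = 0.615

0.615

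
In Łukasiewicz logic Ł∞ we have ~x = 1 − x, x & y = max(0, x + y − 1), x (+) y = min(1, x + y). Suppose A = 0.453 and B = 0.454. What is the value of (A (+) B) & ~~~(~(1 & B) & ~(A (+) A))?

0.907

A (+) B = min(1, 0.453 + 0.454) = min(1, 0.907) = 0.907
1 & B = max(0, 1.000 + 0.454 − 1) = max(0, 0.454) = 0.454
~(1 & B) = 1 − 0.454 = 0.546
A (+) A = min(1, 0.453 + 0.453) = min(1, 0.906) = 0.906
~(A (+) A) = 1 − 0.906 = 0.094
~(1 & B) & ~(A (+) A) = max(0, 0.546 + 0.094 − 1) = max(0, -0.360) = 0.000
~(~(1 & B) & ~(A (+) A)) = 1 − 0.000 = 1.000
~~(~(1 & B) & ~(A (+) A)) = 1 − 1.000 = 0.000
~~~(~(1 & B) & ~(A (+) A)) = 1 − 0.000 = 1.000
(A (+) B) & ~~~(~(1 & B) & ~(A (+) A)) = max(0, 0.907 + 1.000 − 1) = max(0, 0.907) = 0.907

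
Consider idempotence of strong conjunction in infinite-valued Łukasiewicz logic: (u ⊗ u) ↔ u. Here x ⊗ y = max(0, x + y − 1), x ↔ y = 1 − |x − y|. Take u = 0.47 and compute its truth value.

u ⊗ u = max(0, 0.47 + 0.47 − 1) = max(0, -0.06) = 0.00
(u ⊗ u) ↔ u = 1 − |0.00 − 0.47| = 1 − 0.47 = 0.53
(The value 0.53 < 1 shows this instance is not satisfied; fails in Ł∞ since a ⊗ a = max(0, 2a−1) ≠ a in general.)

0.53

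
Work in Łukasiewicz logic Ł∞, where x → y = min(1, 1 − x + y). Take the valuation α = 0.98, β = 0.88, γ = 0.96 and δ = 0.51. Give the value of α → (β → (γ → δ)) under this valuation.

0.69

γ → δ = min(1, 1 − 0.96 + 0.51) = min(1, 0.55) = 0.55
β → (γ → δ) = min(1, 1 − 0.88 + 0.55) = min(1, 0.67) = 0.67
α → (β → (γ → δ)) = min(1, 1 − 0.98 + 0.67) = min(1, 0.69) = 0.69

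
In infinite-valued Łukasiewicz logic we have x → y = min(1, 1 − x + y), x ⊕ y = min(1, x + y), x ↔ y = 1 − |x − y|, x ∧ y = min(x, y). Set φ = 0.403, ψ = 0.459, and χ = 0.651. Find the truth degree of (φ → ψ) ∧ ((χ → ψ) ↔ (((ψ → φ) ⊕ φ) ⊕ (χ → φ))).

0.808

φ → ψ = min(1, 1 − 0.403 + 0.459) = min(1, 1.056) = 1.000
χ → ψ = min(1, 1 − 0.651 + 0.459) = min(1, 0.808) = 0.808
ψ → φ = min(1, 1 − 0.459 + 0.403) = min(1, 0.944) = 0.944
(ψ → φ) ⊕ φ = min(1, 0.944 + 0.403) = min(1, 1.347) = 1.000
χ → φ = min(1, 1 − 0.651 + 0.403) = min(1, 0.752) = 0.752
((ψ → φ) ⊕ φ) ⊕ (χ → φ) = min(1, 1.000 + 0.752) = min(1, 1.752) = 1.000
(χ → ψ) ↔ (((ψ → φ) ⊕ φ) ⊕ (χ → φ)) = 1 − |0.808 − 1.000| = 1 − 0.192 = 0.808
(φ → ψ) ∧ ((χ → ψ) ↔ (((ψ → φ) ⊕ φ) ⊕ (χ → φ))) = min(1.000, 0.808) = 0.808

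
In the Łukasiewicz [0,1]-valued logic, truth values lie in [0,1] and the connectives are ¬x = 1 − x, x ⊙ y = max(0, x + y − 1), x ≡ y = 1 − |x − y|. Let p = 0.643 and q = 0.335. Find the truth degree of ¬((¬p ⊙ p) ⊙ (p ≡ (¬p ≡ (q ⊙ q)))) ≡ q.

¬p = 1 − 0.643 = 0.357
¬p ⊙ p = max(0, 0.357 + 0.643 − 1) = max(0, 0.000) = 0.000
q ⊙ q = max(0, 0.335 + 0.335 − 1) = max(0, -0.330) = 0.000
¬p ≡ (q ⊙ q) = 1 − |0.357 − 0.000| = 1 − 0.357 = 0.643
p ≡ (¬p ≡ (q ⊙ q)) = 1 − |0.643 − 0.643| = 1 − 0.000 = 1.000
(¬p ⊙ p) ⊙ (p ≡ (¬p ≡ (q ⊙ q))) = max(0, 0.000 + 1.000 − 1) = max(0, 0.000) = 0.000
¬((¬p ⊙ p) ⊙ (p ≡ (¬p ≡ (q ⊙ q)))) = 1 − 0.000 = 1.000
¬((¬p ⊙ p) ⊙ (p ≡ (¬p ≡ (q ⊙ q)))) ≡ q = 1 − |1.000 − 0.335| = 1 − 0.665 = 0.335

0.335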